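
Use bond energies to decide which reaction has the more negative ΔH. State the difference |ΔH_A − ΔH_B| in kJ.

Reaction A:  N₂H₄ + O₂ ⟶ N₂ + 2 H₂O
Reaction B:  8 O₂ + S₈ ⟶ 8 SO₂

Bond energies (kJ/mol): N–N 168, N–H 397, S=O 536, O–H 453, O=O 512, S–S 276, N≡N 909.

Reaction B, by 1819 kJ

Reaction A:
  Bonds broken (reactants):
    N–H: 4 × 397 = 1588
    N–N: 1 × 168 = 168
    O=O: 1 × 512 = 512
    Σ(broken) = 2268 kJ
  Bonds formed (products):
    N≡N: 1 × 909 = 909
    O–H: 4 × 453 = 1812
    Σ(formed) = 2721 kJ
  ΔH_A = 2268 − 2721 = −453 kJ
Reaction B:
  Bonds broken (reactants):
    O=O: 8 × 512 = 4096
    S–S: 8 × 276 = 2208
    Σ(broken) = 6304 kJ
  Bonds formed (products):
    S=O: 16 × 536 = 8576
    Σ(formed) = 8576 kJ
  ΔH_B = 6304 − 8576 = −2272 kJ
ΔH_A − ΔH_B = +1819 kJ, so reaction B has the more negative ΔH; |ΔH_A − ΔH_B| = 1819 kJ.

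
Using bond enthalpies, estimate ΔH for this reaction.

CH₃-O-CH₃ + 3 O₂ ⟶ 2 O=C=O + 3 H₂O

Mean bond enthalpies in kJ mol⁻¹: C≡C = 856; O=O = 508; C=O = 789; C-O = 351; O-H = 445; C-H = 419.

Bonds broken (reactants):
  C-H: 6 × 419 = 2514
  C-O: 2 × 351 = 702
  O=O: 3 × 508 = 1524
  Σ(broken) = 4740 kJ
Bonds formed (products):
  C=O: 4 × 789 = 3156
  O-H: 6 × 445 = 2670
  Σ(formed) = 5826 kJ
ΔH = Σ(broken) − Σ(formed) = 4740 − 5826 = −1086 kJ

ΔH ≈ −1086 kJ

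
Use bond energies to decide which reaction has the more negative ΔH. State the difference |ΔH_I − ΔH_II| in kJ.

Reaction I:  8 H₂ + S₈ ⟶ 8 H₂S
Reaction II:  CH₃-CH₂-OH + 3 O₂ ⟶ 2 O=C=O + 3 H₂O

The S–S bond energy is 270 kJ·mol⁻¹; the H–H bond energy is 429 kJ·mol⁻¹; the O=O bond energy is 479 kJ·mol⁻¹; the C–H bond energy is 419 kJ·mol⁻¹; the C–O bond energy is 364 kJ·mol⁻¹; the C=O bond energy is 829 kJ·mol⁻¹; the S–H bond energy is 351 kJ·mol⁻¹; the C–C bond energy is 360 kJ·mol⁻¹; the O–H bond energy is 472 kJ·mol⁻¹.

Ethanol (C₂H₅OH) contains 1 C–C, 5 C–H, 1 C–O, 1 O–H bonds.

Reaction I:
  Bonds broken (reactants):
    H–H: 8 × 429 = 3432
    S–S: 8 × 270 = 2160
    Σ(broken) = 5592 kJ
  Bonds formed (products):
    S–H: 16 × 351 = 5616
    Σ(formed) = 5616 kJ
  ΔH_I = 5592 − 5616 = −24 kJ
Reaction II:
  Bonds broken (reactants):
    C–C: 1 × 360 = 360
    C–H: 5 × 419 = 2095
    C–O: 1 × 364 = 364
    O–H: 1 × 472 = 472
    O=O: 3 × 479 = 1437
    Σ(broken) = 4728 kJ
  Bonds formed (products):
    C=O: 4 × 829 = 3316
    O–H: 6 × 472 = 2832
    Σ(formed) = 6148 kJ
  ΔH_II = 4728 − 6148 = −1420 kJ
ΔH_I − ΔH_II = +1396 kJ, so reaction II has the more negative ΔH; |ΔH_I − ΔH_II| = 1396 kJ.

Reaction II, by 1396 kJ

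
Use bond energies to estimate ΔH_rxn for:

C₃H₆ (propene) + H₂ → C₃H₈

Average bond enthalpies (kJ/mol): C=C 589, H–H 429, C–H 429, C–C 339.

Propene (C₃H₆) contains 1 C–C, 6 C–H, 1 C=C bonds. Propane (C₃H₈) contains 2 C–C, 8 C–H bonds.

ΔH ≈ −179 kJ

Bonds broken (reactants):
  C–C: 1 × 339 = 339
  C–H: 6 × 429 = 2574
  C=C: 1 × 589 = 589
  H–H: 1 × 429 = 429
  Σ(broken) = 3931 kJ
Bonds formed (products):
  C–C: 2 × 339 = 678
  C–H: 8 × 429 = 3432
  Σ(formed) = 4110 kJ
ΔH = Σ(broken) − Σ(formed) = 3931 − 4110 = −179 kJ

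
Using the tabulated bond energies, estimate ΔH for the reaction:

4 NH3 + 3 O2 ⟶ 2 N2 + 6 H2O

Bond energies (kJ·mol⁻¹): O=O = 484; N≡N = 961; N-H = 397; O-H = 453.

ΔH ≈ −1142 kJ

Bonds broken (reactants):
  N-H: 12 × 397 = 4764
  O=O: 3 × 484 = 1452
  Σ(broken) = 6216 kJ
Bonds formed (products):
  N≡N: 2 × 961 = 1922
  O-H: 12 × 453 = 5436
  Σ(formed) = 7358 kJ
ΔH = Σ(broken) − Σ(formed) = 6216 − 7358 = −1142 kJ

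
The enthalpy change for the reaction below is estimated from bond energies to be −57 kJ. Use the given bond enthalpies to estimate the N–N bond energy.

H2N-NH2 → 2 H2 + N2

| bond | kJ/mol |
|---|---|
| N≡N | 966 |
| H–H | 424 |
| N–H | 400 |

D(N–N) ≈ 157 kJ/mol

Let D be the N–N bond energy.
Σ(broken) = 4×400 + 1×D = 1600 + D
Σ(formed) = 2×424 + 1×966 = 1814
ΔH = Σ(broken) − Σ(formed) = (1600 + D) − (1814) = −214 + D
Setting this equal to −57 kJ gives D = 157 kJ/mol.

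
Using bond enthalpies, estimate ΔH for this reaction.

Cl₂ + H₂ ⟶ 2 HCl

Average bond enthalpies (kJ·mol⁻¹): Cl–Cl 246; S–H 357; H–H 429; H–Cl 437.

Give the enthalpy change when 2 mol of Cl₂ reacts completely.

Bonds broken (reactants):
  Cl–Cl: 1 × 246 = 246
  H–H: 1 × 429 = 429
  Σ(broken) = 675 kJ
Bonds formed (products):
  H–Cl: 2 × 437 = 874
  Σ(formed) = 874 kJ
ΔH = Σ(broken) − Σ(formed) = 675 − 874 = −199 kJ
For 2× the reaction as written: 2 × (−199) = −398 kJ

ΔH = −398 kJ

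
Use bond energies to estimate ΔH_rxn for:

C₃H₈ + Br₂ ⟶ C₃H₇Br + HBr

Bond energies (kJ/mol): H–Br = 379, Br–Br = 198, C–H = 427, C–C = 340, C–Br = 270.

Bonds broken (reactants):
  Br–Br: 1 × 198 = 198
  C–C: 2 × 340 = 680
  C–H: 8 × 427 = 3416
  Σ(broken) = 4294 kJ
Bonds formed (products):
  C–Br: 1 × 270 = 270
  C–C: 2 × 340 = 680
  C–H: 7 × 427 = 2989
  H–Br: 1 × 379 = 379
  Σ(formed) = 4318 kJ
ΔH = Σ(broken) − Σ(formed) = 4294 − 4318 = −24 kJ

ΔH ≈ −24 kJ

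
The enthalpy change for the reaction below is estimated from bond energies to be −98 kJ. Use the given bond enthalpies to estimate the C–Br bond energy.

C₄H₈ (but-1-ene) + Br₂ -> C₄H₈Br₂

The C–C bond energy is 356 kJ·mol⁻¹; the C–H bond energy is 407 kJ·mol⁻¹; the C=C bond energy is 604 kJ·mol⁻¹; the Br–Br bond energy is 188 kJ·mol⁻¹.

Let D be the C–Br bond energy.
Σ(broken) = 1×188 + 2×356 + 8×407 + 1×604 = 4760
Σ(formed) = 2×D + 3×356 + 8×407 = 4324 + 2D
ΔH = Σ(broken) − Σ(formed) = (4760) − (4324 + 2D) = +436 − 2D
Setting this equal to −98 kJ gives 2D = 534, so D = 267 kJ/mol.

D(C–Br) ≈ 267 kJ/mol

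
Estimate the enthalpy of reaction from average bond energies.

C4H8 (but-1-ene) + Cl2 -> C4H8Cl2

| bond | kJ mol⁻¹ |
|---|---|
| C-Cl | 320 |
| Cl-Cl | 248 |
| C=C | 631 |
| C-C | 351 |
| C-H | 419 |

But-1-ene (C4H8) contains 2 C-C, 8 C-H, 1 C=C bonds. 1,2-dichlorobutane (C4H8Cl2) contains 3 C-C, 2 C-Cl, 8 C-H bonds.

ΔH ≈ −112 kJ

Bonds broken (reactants):
  C-C: 2 × 351 = 702
  C-H: 8 × 419 = 3352
  C=C: 1 × 631 = 631
  Cl-Cl: 1 × 248 = 248
  Σ(broken) = 4933 kJ
Bonds formed (products):
  C-C: 3 × 351 = 1053
  C-Cl: 2 × 320 = 640
  C-H: 8 × 419 = 3352
  Σ(formed) = 5045 kJ
ΔH = Σ(broken) − Σ(formed) = 4933 − 5045 = −112 kJ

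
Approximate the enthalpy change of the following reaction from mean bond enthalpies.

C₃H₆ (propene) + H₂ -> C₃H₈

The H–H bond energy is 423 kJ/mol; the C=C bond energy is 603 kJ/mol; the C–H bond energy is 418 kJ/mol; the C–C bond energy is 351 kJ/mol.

Bonds broken (reactants):
  C–C: 1 × 351 = 351
  C–H: 6 × 418 = 2508
  C=C: 1 × 603 = 603
  H–H: 1 × 423 = 423
  Σ(broken) = 3885 kJ
Bonds formed (products):
  C–C: 2 × 351 = 702
  C–H: 8 × 418 = 3344
  Σ(formed) = 4046 kJ
ΔH = Σ(broken) − Σ(formed) = 3885 − 4046 = −161 kJ

ΔH ≈ −161 kJ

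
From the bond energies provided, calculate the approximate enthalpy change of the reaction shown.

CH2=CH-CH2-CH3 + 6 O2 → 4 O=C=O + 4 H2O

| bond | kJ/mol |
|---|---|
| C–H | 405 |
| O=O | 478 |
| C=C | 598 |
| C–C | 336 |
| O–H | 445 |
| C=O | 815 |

Bonds broken (reactants):
  C–C: 2 × 336 = 672
  C–H: 8 × 405 = 3240
  C=C: 1 × 598 = 598
  O=O: 6 × 478 = 2868
  Σ(broken) = 7378 kJ
Bonds formed (products):
  C=O: 8 × 815 = 6520
  O–H: 8 × 445 = 3560
  Σ(formed) = 10080 kJ
ΔH = Σ(broken) − Σ(formed) = 7378 − 10080 = −2702 kJ

ΔH ≈ −2702 kJ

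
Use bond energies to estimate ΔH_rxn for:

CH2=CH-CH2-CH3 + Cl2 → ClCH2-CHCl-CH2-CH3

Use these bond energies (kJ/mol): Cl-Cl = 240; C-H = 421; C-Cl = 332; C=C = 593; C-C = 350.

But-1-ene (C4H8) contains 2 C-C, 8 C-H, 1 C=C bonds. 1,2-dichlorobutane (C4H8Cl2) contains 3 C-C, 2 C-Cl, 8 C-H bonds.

Bonds broken (reactants):
  C-C: 2 × 350 = 700
  C-H: 8 × 421 = 3368
  C=C: 1 × 593 = 593
  Cl-Cl: 1 × 240 = 240
  Σ(broken) = 4901 kJ
Bonds formed (products):
  C-C: 3 × 350 = 1050
  C-Cl: 2 × 332 = 664
  C-H: 8 × 421 = 3368
  Σ(formed) = 5082 kJ
ΔH = Σ(broken) − Σ(formed) = 4901 − 5082 = −181 kJ

ΔH ≈ −181 kJ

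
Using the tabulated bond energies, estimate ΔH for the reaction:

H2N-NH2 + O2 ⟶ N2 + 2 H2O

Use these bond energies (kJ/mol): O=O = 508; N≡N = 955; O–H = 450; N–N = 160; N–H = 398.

Bonds broken (reactants):
  N–H: 4 × 398 = 1592
  N–N: 1 × 160 = 160
  O=O: 1 × 508 = 508
  Σ(broken) = 2260 kJ
Bonds formed (products):
  N≡N: 1 × 955 = 955
  O–H: 4 × 450 = 1800
  Σ(formed) = 2755 kJ
ΔH = Σ(broken) − Σ(formed) = 2260 − 2755 = −495 kJ

ΔH ≈ −495 kJ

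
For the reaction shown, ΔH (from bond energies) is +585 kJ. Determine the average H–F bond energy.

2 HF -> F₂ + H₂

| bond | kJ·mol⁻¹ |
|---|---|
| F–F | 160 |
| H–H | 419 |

D(H–F) ≈ 582 kJ/mol

Let D be the H–F bond energy.
Σ(broken) = 2×D = 2D
Σ(formed) = 1×160 + 1×419 = 579
ΔH = Σ(broken) − Σ(formed) = (2D) − (579) = −579 + 2D
Setting this equal to +585 kJ gives 2D = 1164, so D = 582 kJ/mol.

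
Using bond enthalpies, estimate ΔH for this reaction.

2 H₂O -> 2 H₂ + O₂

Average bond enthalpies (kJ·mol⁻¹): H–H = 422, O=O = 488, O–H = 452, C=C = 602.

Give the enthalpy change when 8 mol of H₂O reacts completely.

Bonds broken (reactants):
  O–H: 4 × 452 = 1808
  Σ(broken) = 1808 kJ
Bonds formed (products):
  H–H: 2 × 422 = 844
  O=O: 1 × 488 = 488
  Σ(formed) = 1332 kJ
ΔH = Σ(broken) − Σ(formed) = 1808 − 1332 = +476 kJ
For 4× the reaction as written: 4 × (+476) = +1904 kJ

ΔH = +1904 kJ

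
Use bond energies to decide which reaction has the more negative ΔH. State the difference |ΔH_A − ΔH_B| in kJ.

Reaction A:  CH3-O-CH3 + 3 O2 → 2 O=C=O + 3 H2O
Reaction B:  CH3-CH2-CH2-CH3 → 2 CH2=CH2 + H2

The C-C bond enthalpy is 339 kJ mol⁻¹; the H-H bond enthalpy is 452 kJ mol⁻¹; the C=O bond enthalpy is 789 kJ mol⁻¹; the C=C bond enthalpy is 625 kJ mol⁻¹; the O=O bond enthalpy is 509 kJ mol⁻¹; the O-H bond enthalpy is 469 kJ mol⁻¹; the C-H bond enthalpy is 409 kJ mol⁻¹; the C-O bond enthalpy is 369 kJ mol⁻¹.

Reaction A:
  Bonds broken (reactants):
    C-H: 6 × 409 = 2454
    C-O: 2 × 369 = 738
    O=O: 3 × 509 = 1527
    Σ(broken) = 4719 kJ
  Bonds formed (products):
    C=O: 4 × 789 = 3156
    O-H: 6 × 469 = 2814
    Σ(formed) = 5970 kJ
  ΔH_A = 4719 − 5970 = −1251 kJ
Reaction B:
  Bonds broken (reactants):
    C-C: 3 × 339 = 1017
    C-H: 10 × 409 = 4090
    Σ(broken) = 5107 kJ
  Bonds formed (products):
    C-H: 8 × 409 = 3272
    C=C: 2 × 625 = 1250
    H-H: 1 × 452 = 452
    Σ(formed) = 4974 kJ
  ΔH_B = 5107 − 4974 = +133 kJ
ΔH_A − ΔH_B = −1384 kJ, so reaction A has the more negative ΔH; |ΔH_A − ΔH_B| = 1384 kJ.

Reaction A, by 1384 kJ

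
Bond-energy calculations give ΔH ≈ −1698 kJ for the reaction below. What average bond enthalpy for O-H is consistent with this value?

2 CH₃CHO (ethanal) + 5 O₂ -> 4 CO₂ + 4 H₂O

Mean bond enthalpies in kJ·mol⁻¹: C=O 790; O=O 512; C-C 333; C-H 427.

Let D be the O-H bond energy.
Σ(broken) = 2×333 + 8×427 + 2×790 + 5×512 = 8222
Σ(formed) = 8×790 + 8×D = 6320 + 8D
ΔH = Σ(broken) − Σ(formed) = (8222) − (6320 + 8D) = +1902 − 8D
Setting this equal to −1698 kJ gives 8D = 3600, so D = 450 kJ/mol.

D(O-H) ≈ 450 kJ/mol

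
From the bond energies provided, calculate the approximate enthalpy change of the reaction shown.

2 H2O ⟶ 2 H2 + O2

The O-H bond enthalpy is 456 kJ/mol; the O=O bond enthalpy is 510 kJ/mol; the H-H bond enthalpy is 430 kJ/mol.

Bonds broken (reactants):
  O-H: 4 × 456 = 1824
  Σ(broken) = 1824 kJ
Bonds formed (products):
  H-H: 2 × 430 = 860
  O=O: 1 × 510 = 510
  Σ(formed) = 1370 kJ
ΔH = Σ(broken) − Σ(formed) = 1824 − 1370 = +454 kJ

ΔH ≈ +454 kJ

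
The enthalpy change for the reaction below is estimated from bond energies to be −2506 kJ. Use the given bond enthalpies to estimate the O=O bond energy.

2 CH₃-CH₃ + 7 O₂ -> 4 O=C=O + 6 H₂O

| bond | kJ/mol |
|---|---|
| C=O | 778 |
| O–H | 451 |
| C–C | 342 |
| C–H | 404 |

Let D be the O=O bond energy.
Σ(broken) = 2×342 + 12×404 + 7×D = 5532 + 7D
Σ(formed) = 8×778 + 12×451 = 11636
ΔH = Σ(broken) − Σ(formed) = (5532 + 7D) − (11636) = −6104 + 7D
Setting this equal to −2506 kJ gives 7D = 3598, so D = 514 kJ/mol.

D(O=O) ≈ 514 kJ/mol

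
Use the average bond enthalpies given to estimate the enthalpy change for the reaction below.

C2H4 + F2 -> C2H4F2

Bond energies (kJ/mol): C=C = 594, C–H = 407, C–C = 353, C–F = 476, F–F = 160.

Bonds broken (reactants):
  C–H: 4 × 407 = 1628
  C=C: 1 × 594 = 594
  F–F: 1 × 160 = 160
  Σ(broken) = 2382 kJ
Bonds formed (products):
  C–C: 1 × 353 = 353
  C–F: 2 × 476 = 952
  C–H: 4 × 407 = 1628
  Σ(formed) = 2933 kJ
ΔH = Σ(broken) − Σ(formed) = 2382 − 2933 = −551 kJ

ΔH ≈ −551 kJ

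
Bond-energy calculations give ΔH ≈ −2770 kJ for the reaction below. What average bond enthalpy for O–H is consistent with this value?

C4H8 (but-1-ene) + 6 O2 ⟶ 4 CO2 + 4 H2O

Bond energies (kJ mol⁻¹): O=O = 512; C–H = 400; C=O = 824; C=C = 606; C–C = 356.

Let D be the O–H bond energy.
Σ(broken) = 2×356 + 8×400 + 1×606 + 6×512 = 7590
Σ(formed) = 8×824 + 8×D = 6592 + 8D
ΔH = Σ(broken) − Σ(formed) = (7590) − (6592 + 8D) = +998 − 8D
Setting this equal to −2770 kJ gives 8D = 3768, so D = 471 kJ/mol.

D(O–H) ≈ 471 kJ/mol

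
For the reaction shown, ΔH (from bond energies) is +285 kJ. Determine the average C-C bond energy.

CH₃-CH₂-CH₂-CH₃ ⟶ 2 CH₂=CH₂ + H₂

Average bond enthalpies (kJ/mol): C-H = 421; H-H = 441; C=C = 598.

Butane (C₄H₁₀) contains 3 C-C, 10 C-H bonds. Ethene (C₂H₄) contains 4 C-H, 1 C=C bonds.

D(C-C) ≈ 360 kJ/mol

Let D be the C-C bond energy.
Σ(broken) = 3×D + 10×421 = 4210 + 3D
Σ(formed) = 8×421 + 2×598 + 1×441 = 5005
ΔH = Σ(broken) − Σ(formed) = (4210 + 3D) − (5005) = −795 + 3D
Setting this equal to +285 kJ gives 3D = 1080, so D = 360 kJ/mol.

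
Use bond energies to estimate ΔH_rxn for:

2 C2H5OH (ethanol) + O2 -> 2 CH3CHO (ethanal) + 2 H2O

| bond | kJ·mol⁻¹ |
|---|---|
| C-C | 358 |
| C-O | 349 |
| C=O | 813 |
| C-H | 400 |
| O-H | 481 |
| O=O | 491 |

Bonds broken (reactants):
  C-C: 2 × 358 = 716
  C-H: 10 × 400 = 4000
  C-O: 2 × 349 = 698
  O-H: 2 × 481 = 962
  O=O: 1 × 491 = 491
  Σ(broken) = 6867 kJ
Bonds formed (products):
  C-C: 2 × 358 = 716
  C-H: 8 × 400 = 3200
  C=O: 2 × 813 = 1626
  O-H: 4 × 481 = 1924
  Σ(formed) = 7466 kJ
ΔH = Σ(broken) − Σ(formed) = 6867 − 7466 = −599 kJ

ΔH ≈ −599 kJ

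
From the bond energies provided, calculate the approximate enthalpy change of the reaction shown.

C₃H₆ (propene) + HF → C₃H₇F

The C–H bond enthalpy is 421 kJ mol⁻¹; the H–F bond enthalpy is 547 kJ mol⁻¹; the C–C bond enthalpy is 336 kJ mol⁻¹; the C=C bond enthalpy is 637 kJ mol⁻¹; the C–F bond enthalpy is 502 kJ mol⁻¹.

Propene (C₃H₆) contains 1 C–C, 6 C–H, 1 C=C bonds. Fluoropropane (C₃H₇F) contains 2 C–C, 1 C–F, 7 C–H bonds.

ΔH ≈ −75 kJ

Bonds broken (reactants):
  C–C: 1 × 336 = 336
  C–H: 6 × 421 = 2526
  C=C: 1 × 637 = 637
  H–F: 1 × 547 = 547
  Σ(broken) = 4046 kJ
Bonds formed (products):
  C–C: 2 × 336 = 672
  C–F: 1 × 502 = 502
  C–H: 7 × 421 = 2947
  Σ(formed) = 4121 kJ
ΔH = Σ(broken) − Σ(formed) = 4046 − 4121 = −75 kJ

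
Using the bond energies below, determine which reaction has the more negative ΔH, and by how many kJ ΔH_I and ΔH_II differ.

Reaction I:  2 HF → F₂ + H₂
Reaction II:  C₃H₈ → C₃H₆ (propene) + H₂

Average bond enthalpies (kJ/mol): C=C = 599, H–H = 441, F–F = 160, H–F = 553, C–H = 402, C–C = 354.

Reaction II, by 387 kJ

Reaction I:
  Bonds broken (reactants):
    H–F: 2 × 553 = 1106
    Σ(broken) = 1106 kJ
  Bonds formed (products):
    F–F: 1 × 160 = 160
    H–H: 1 × 441 = 441
    Σ(formed) = 601 kJ
  ΔH_I = 1106 − 601 = +505 kJ
Reaction II:
  Bonds broken (reactants):
    C–C: 2 × 354 = 708
    C–H: 8 × 402 = 3216
    Σ(broken) = 3924 kJ
  Bonds formed (products):
    C–C: 1 × 354 = 354
    C–H: 6 × 402 = 2412
    C=C: 1 × 599 = 599
    H–H: 1 × 441 = 441
    Σ(formed) = 3806 kJ
  ΔH_II = 3924 − 3806 = +118 kJ
ΔH_I − ΔH_II = +387 kJ, so reaction II has the more negative ΔH; |ΔH_I − ΔH_II| = 387 kJ.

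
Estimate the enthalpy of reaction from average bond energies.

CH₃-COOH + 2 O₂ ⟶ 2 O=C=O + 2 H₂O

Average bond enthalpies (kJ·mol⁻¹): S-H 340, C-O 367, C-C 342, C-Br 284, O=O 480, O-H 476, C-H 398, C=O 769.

ΔH ≈ −872 kJ

Bonds broken (reactants):
  C-C: 1 × 342 = 342
  C-H: 3 × 398 = 1194
  C-O: 1 × 367 = 367
  C=O: 1 × 769 = 769
  O-H: 1 × 476 = 476
  O=O: 2 × 480 = 960
  Σ(broken) = 4108 kJ
Bonds formed (products):
  C=O: 4 × 769 = 3076
  O-H: 4 × 476 = 1904
  Σ(formed) = 4980 kJ
ΔH = Σ(broken) − Σ(formed) = 4108 − 4980 = −872 kJ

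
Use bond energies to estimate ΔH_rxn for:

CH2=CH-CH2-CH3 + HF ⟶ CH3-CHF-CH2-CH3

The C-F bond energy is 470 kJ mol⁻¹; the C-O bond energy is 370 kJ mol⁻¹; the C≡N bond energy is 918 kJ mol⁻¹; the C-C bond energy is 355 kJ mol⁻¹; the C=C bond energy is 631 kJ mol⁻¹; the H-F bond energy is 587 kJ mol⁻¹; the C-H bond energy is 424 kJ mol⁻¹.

ΔH ≈ −31 kJ

Bonds broken (reactants):
  C-C: 2 × 355 = 710
  C-H: 8 × 424 = 3392
  C=C: 1 × 631 = 631
  H-F: 1 × 587 = 587
  Σ(broken) = 5320 kJ
Bonds formed (products):
  C-C: 3 × 355 = 1065
  C-F: 1 × 470 = 470
  C-H: 9 × 424 = 3816
  Σ(formed) = 5351 kJ
ΔH = Σ(broken) − Σ(formed) = 5320 − 5351 = −31 kJ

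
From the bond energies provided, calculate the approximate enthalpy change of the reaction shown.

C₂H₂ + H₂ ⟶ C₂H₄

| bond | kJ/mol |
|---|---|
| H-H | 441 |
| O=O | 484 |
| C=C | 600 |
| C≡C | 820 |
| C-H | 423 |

ΔH ≈ −185 kJ

Bonds broken (reactants):
  C≡C: 1 × 820 = 820
  C-H: 2 × 423 = 846
  H-H: 1 × 441 = 441
  Σ(broken) = 2107 kJ
Bonds formed (products):
  C-H: 4 × 423 = 1692
  C=C: 1 × 600 = 600
  Σ(formed) = 2292 kJ
ΔH = Σ(broken) − Σ(formed) = 2107 − 2292 = −185 kJ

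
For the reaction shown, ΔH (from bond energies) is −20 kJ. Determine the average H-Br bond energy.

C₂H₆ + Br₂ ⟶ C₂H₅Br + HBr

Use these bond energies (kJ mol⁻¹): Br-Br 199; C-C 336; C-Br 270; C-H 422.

Let D be the H-Br bond energy.
Σ(broken) = 1×199 + 1×336 + 6×422 = 3067
Σ(formed) = 1×270 + 1×336 + 5×422 + 1×D = 2716 + D
ΔH = Σ(broken) − Σ(formed) = (3067) − (2716 + D) = +351 − D
Setting this equal to −20 kJ gives D = 371 kJ/mol.

D(H-Br) ≈ 371 kJ/mol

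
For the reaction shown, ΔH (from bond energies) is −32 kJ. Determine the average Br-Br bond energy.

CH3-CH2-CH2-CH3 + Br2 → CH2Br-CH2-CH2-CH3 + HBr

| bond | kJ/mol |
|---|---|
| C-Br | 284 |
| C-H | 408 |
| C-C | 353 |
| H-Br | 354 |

D(Br-Br) ≈ 198 kJ/mol

Let D be the Br-Br bond energy.
Σ(broken) = 1×D + 3×353 + 10×408 = 5139 + D
Σ(formed) = 1×284 + 3×353 + 9×408 + 1×354 = 5369
ΔH = Σ(broken) − Σ(formed) = (5139 + D) − (5369) = −230 + D
Setting this equal to −32 kJ gives D = 198 kJ/mol.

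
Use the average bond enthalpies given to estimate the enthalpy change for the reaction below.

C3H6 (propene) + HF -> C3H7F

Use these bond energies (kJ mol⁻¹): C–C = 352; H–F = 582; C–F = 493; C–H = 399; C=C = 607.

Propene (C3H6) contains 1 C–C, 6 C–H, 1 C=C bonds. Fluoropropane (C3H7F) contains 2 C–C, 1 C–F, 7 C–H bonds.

Bonds broken (reactants):
  C–C: 1 × 352 = 352
  C–H: 6 × 399 = 2394
  C=C: 1 × 607 = 607
  H–F: 1 × 582 = 582
  Σ(broken) = 3935 kJ
Bonds formed (products):
  C–C: 2 × 352 = 704
  C–F: 1 × 493 = 493
  C–H: 7 × 399 = 2793
  Σ(formed) = 3990 kJ
ΔH = Σ(broken) − Σ(formed) = 3935 − 3990 = −55 kJ

ΔH ≈ −55 kJ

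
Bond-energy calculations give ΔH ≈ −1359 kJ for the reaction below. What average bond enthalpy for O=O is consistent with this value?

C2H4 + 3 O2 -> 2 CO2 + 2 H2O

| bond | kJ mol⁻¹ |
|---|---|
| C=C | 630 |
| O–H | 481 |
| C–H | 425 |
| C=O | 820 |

Let D be the O=O bond energy.
Σ(broken) = 4×425 + 1×630 + 3×D = 2330 + 3D
Σ(formed) = 4×820 + 4×481 = 5204
ΔH = Σ(broken) − Σ(formed) = (2330 + 3D) − (5204) = −2874 + 3D
Setting this equal to −1359 kJ gives 3D = 1515, so D = 505 kJ/mol.

D(O=O) ≈ 505 kJ/mol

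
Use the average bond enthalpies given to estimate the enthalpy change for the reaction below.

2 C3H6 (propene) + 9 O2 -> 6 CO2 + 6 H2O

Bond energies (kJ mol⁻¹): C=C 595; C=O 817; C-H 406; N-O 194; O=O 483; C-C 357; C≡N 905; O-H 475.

ΔH ≈ −4381 kJ

Bonds broken (reactants):
  C-C: 2 × 357 = 714
  C-H: 12 × 406 = 4872
  C=C: 2 × 595 = 1190
  O=O: 9 × 483 = 4347
  Σ(broken) = 11123 kJ
Bonds formed (products):
  C=O: 12 × 817 = 9804
  O-H: 12 × 475 = 5700
  Σ(formed) = 15504 kJ
ΔH = Σ(broken) − Σ(formed) = 11123 − 15504 = −4381 kJ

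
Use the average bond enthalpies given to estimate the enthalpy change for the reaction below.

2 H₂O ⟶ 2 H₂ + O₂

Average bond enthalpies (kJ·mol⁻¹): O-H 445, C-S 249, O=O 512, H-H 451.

Bonds broken (reactants):
  O-H: 4 × 445 = 1780
  Σ(broken) = 1780 kJ
Bonds formed (products):
  H-H: 2 × 451 = 902
  O=O: 1 × 512 = 512
  Σ(formed) = 1414 kJ
ΔH = Σ(broken) − Σ(formed) = 1780 − 1414 = +366 kJ

ΔH ≈ +366 kJ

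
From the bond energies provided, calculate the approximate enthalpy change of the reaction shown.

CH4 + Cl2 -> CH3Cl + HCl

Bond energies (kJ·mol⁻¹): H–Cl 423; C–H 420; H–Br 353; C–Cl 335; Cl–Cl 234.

ΔH ≈ −104 kJ

Bonds broken (reactants):
  C–H: 4 × 420 = 1680
  Cl–Cl: 1 × 234 = 234
  Σ(broken) = 1914 kJ
Bonds formed (products):
  C–Cl: 1 × 335 = 335
  C–H: 3 × 420 = 1260
  H–Cl: 1 × 423 = 423
  Σ(formed) = 2018 kJ
ΔH = Σ(broken) − Σ(formed) = 1914 − 2018 = −104 kJ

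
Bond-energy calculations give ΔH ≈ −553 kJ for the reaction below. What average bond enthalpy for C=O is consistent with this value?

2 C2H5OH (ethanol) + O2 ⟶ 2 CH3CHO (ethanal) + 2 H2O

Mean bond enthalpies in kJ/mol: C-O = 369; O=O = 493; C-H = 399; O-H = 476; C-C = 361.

Let D be the C=O bond energy.
Σ(broken) = 2×361 + 10×399 + 2×369 + 2×476 + 1×493 = 6895
Σ(formed) = 2×361 + 8×399 + 2×D + 4×476 = 5818 + 2D
ΔH = Σ(broken) − Σ(formed) = (6895) − (5818 + 2D) = +1077 − 2D
Setting this equal to −553 kJ gives 2D = 1630, so D = 815 kJ/mol.

D(C=O) ≈ 815 kJ/mol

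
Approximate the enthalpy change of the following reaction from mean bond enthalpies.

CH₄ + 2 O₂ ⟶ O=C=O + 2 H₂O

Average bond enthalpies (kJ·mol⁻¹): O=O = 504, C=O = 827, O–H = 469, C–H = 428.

ΔH ≈ −810 kJ

Bonds broken (reactants):
  C–H: 4 × 428 = 1712
  O=O: 2 × 504 = 1008
  Σ(broken) = 2720 kJ
Bonds formed (products):
  C=O: 2 × 827 = 1654
  O–H: 4 × 469 = 1876
  Σ(formed) = 3530 kJ
ΔH = Σ(broken) − Σ(formed) = 2720 − 3530 = −810 kJ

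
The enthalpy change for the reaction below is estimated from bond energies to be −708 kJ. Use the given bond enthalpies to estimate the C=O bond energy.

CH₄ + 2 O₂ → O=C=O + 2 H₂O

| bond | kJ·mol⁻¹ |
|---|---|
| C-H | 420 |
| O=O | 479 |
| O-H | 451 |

D(C=O) ≈ 771 kJ/mol

Let D be the C=O bond energy.
Σ(broken) = 4×420 + 2×479 = 2638
Σ(formed) = 2×D + 4×451 = 1804 + 2D
ΔH = Σ(broken) − Σ(formed) = (2638) − (1804 + 2D) = +834 − 2D
Setting this equal to −708 kJ gives 2D = 1542, so D = 771 kJ/mol.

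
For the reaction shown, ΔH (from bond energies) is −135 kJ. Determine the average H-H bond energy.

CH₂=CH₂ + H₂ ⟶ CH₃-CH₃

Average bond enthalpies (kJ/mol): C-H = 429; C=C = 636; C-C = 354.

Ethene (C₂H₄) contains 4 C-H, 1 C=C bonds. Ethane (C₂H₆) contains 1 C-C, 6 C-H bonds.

D(H-H) ≈ 441 kJ/mol

Let D be the H-H bond energy.
Σ(broken) = 4×429 + 1×636 + 1×D = 2352 + D
Σ(formed) = 1×354 + 6×429 = 2928
ΔH = Σ(broken) − Σ(formed) = (2352 + D) − (2928) = −576 + D
Setting this equal to −135 kJ gives D = 441 kJ/mol.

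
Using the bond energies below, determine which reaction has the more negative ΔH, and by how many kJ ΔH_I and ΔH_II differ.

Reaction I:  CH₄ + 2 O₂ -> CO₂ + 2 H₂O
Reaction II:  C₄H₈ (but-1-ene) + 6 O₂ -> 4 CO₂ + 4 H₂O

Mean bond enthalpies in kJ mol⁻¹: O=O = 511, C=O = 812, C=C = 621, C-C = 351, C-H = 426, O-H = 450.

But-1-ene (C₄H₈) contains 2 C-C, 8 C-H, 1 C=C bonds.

Reaction II, by 1601 kJ

Reaction I:
  Bonds broken (reactants):
    C-H: 4 × 426 = 1704
    O=O: 2 × 511 = 1022
    Σ(broken) = 2726 kJ
  Bonds formed (products):
    C=O: 2 × 812 = 1624
    O-H: 4 × 450 = 1800
    Σ(formed) = 3424 kJ
  ΔH_I = 2726 − 3424 = −698 kJ
Reaction II:
  Bonds broken (reactants):
    C-C: 2 × 351 = 702
    C-H: 8 × 426 = 3408
    C=C: 1 × 621 = 621
    O=O: 6 × 511 = 3066
    Σ(broken) = 7797 kJ
  Bonds formed (products):
    C=O: 8 × 812 = 6496
    O-H: 8 × 450 = 3600
    Σ(formed) = 10096 kJ
  ΔH_II = 7797 − 10096 = −2299 kJ
ΔH_I − ΔH_II = +1601 kJ, so reaction II has the more negative ΔH; |ΔH_I − ΔH_II| = 1601 kJ.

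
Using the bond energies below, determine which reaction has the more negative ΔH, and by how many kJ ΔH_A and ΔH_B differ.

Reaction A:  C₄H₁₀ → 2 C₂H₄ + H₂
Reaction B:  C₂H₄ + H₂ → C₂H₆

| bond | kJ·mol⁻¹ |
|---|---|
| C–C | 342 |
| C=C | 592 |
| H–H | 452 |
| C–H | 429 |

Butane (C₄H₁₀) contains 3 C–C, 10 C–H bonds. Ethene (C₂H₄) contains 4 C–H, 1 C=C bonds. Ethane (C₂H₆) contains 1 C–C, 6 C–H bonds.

Reaction A:
  Bonds broken (reactants):
    C–C: 3 × 342 = 1026
    C–H: 10 × 429 = 4290
    Σ(broken) = 5316 kJ
  Bonds formed (products):
    C–H: 8 × 429 = 3432
    C=C: 2 × 592 = 1184
    H–H: 1 × 452 = 452
    Σ(formed) = 5068 kJ
  ΔH_A = 5316 − 5068 = +248 kJ
Reaction B:
  Bonds broken (reactants):
    C–H: 4 × 429 = 1716
    C=C: 1 × 592 = 592
    H–H: 1 × 452 = 452
    Σ(broken) = 2760 kJ
  Bonds formed (products):
    C–C: 1 × 342 = 342
    C–H: 6 × 429 = 2574
    Σ(formed) = 2916 kJ
  ΔH_B = 2760 − 2916 = −156 kJ
ΔH_A − ΔH_B = +404 kJ, so reaction B has the more negative ΔH; |ΔH_A − ΔH_B| = 404 kJ.

Reaction B, by 404 kJ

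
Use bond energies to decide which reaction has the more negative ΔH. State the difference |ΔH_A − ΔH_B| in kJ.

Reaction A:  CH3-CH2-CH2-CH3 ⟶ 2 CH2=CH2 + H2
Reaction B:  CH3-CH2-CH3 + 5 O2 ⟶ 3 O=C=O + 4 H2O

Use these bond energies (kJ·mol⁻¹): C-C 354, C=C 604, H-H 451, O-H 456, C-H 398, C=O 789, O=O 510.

Reaction B, by 2139 kJ

Reaction A:
  Bonds broken (reactants):
    C-C: 3 × 354 = 1062
    C-H: 10 × 398 = 3980
    Σ(broken) = 5042 kJ
  Bonds formed (products):
    C-H: 8 × 398 = 3184
    C=C: 2 × 604 = 1208
    H-H: 1 × 451 = 451
    Σ(formed) = 4843 kJ
  ΔH_A = 5042 − 4843 = +199 kJ
Reaction B:
  Bonds broken (reactants):
    C-C: 2 × 354 = 708
    C-H: 8 × 398 = 3184
    O=O: 5 × 510 = 2550
    Σ(broken) = 6442 kJ
  Bonds formed (products):
    C=O: 6 × 789 = 4734
    O-H: 8 × 456 = 3648
    Σ(formed) = 8382 kJ
  ΔH_B = 6442 − 8382 = −1940 kJ
ΔH_A − ΔH_B = +2139 kJ, so reaction B has the more negative ΔH; |ΔH_A − ΔH_B| = 2139 kJ.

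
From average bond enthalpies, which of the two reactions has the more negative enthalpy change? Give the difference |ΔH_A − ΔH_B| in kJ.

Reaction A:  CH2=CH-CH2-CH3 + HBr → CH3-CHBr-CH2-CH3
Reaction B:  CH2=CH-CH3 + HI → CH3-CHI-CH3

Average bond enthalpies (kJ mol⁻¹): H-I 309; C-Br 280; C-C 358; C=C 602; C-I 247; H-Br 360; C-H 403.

Reaction B, by 18 kJ

Reaction A:
  Bonds broken (reactants):
    C-C: 2 × 358 = 716
    C-H: 8 × 403 = 3224
    C=C: 1 × 602 = 602
    H-Br: 1 × 360 = 360
    Σ(broken) = 4902 kJ
  Bonds formed (products):
    C-Br: 1 × 280 = 280
    C-C: 3 × 358 = 1074
    C-H: 9 × 403 = 3627
    Σ(formed) = 4981 kJ
  ΔH_A = 4902 − 4981 = −79 kJ
Reaction B:
  Bonds broken (reactants):
    C-C: 1 × 358 = 358
    C-H: 6 × 403 = 2418
    C=C: 1 × 602 = 602
    H-I: 1 × 309 = 309
    Σ(broken) = 3687 kJ
  Bonds formed (products):
    C-C: 2 × 358 = 716
    C-H: 7 × 403 = 2821
    C-I: 1 × 247 = 247
    Σ(formed) = 3784 kJ
  ΔH_B = 3687 − 3784 = −97 kJ
ΔH_A − ΔH_B = +18 kJ, so reaction B has the more negative ΔH; |ΔH_A − ΔH_B| = 18 kJ.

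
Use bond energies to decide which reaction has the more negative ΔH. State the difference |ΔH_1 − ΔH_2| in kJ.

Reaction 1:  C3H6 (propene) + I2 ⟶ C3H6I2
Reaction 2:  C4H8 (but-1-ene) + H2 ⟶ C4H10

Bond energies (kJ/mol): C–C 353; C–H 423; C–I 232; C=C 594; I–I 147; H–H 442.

Reaction 1:
  Bonds broken (reactants):
    C–C: 1 × 353 = 353
    C–H: 6 × 423 = 2538
    C=C: 1 × 594 = 594
    I–I: 1 × 147 = 147
    Σ(broken) = 3632 kJ
  Bonds formed (products):
    C–C: 2 × 353 = 706
    C–H: 6 × 423 = 2538
    C–I: 2 × 232 = 464
    Σ(formed) = 3708 kJ
  ΔH_1 = 3632 − 3708 = −76 kJ
Reaction 2:
  Bonds broken (reactants):
    C–C: 2 × 353 = 706
    C–H: 8 × 423 = 3384
    C=C: 1 × 594 = 594
    H–H: 1 × 442 = 442
    Σ(broken) = 5126 kJ
  Bonds formed (products):
    C–C: 3 × 353 = 1059
    C–H: 10 × 423 = 4230
    Σ(formed) = 5289 kJ
  ΔH_2 = 5126 − 5289 = −163 kJ
ΔH_1 − ΔH_2 = +87 kJ, so reaction 2 has the more negative ΔH; |ΔH_1 − ΔH_2| = 87 kJ.

Reaction 2, by 87 kJ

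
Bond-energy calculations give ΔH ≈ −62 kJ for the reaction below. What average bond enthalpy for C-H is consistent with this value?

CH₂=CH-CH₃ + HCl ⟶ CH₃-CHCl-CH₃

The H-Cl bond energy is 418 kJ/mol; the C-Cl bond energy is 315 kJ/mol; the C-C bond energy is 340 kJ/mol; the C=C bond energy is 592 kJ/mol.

Let D be the C-H bond energy.
Σ(broken) = 1×340 + 6×D + 1×592 + 1×418 = 1350 + 6D
Σ(formed) = 2×340 + 1×315 + 7×D = 995 + 7D
ΔH = Σ(broken) − Σ(formed) = (1350 + 6D) − (995 + 7D) = +355 − D
Setting this equal to −62 kJ gives D = 417 kJ/mol.

D(C-H) ≈ 417 kJ/mol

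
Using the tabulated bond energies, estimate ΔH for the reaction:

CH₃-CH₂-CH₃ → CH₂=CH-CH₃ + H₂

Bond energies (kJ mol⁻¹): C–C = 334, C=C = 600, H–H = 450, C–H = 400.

Bonds broken (reactants):
  C–C: 2 × 334 = 668
  C–H: 8 × 400 = 3200
  Σ(broken) = 3868 kJ
Bonds formed (products):
  C–C: 1 × 334 = 334
  C–H: 6 × 400 = 2400
  C=C: 1 × 600 = 600
  H–H: 1 × 450 = 450
  Σ(formed) = 3784 kJ
ΔH = Σ(broken) − Σ(formed) = 3868 − 3784 = +84 kJ

ΔH ≈ +84 kJ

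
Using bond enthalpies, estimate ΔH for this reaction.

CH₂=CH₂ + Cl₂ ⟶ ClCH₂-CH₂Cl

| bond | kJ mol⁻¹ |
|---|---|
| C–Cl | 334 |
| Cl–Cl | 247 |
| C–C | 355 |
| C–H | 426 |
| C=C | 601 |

ΔH ≈ −175 kJ

Bonds broken (reactants):
  C–H: 4 × 426 = 1704
  C=C: 1 × 601 = 601
  Cl–Cl: 1 × 247 = 247
  Σ(broken) = 2552 kJ
Bonds formed (products):
  C–C: 1 × 355 = 355
  C–Cl: 2 × 334 = 668
  C–H: 4 × 426 = 1704
  Σ(formed) = 2727 kJ
ΔH = Σ(broken) − Σ(formed) = 2552 − 2727 = −175 kJ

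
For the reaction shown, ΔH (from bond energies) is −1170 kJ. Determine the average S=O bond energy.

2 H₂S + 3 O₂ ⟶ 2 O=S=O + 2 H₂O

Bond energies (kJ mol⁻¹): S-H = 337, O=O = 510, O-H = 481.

D(S=O) ≈ 531 kJ/mol

Let D be the S=O bond energy.
Σ(broken) = 3×510 + 4×337 = 2878
Σ(formed) = 4×481 + 4×D = 1924 + 4D
ΔH = Σ(broken) − Σ(formed) = (2878) − (1924 + 4D) = +954 − 4D
Setting this equal to −1170 kJ gives 4D = 2124, so D = 531 kJ/mol.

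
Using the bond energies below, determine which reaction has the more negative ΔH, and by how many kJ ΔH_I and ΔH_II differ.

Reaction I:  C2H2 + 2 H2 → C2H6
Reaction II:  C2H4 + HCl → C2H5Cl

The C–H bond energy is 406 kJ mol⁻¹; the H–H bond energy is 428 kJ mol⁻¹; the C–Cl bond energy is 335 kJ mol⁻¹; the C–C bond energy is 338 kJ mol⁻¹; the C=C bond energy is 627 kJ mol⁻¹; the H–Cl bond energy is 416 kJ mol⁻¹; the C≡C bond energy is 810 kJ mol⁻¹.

Reaction I:
  Bonds broken (reactants):
    C≡C: 1 × 810 = 810
    C–H: 2 × 406 = 812
    H–H: 2 × 428 = 856
    Σ(broken) = 2478 kJ
  Bonds formed (products):
    C–C: 1 × 338 = 338
    C–H: 6 × 406 = 2436
    Σ(formed) = 2774 kJ
  ΔH_I = 2478 − 2774 = −296 kJ
Reaction II:
  Bonds broken (reactants):
    C–H: 4 × 406 = 1624
    C=C: 1 × 627 = 627
    H–Cl: 1 × 416 = 416
    Σ(broken) = 2667 kJ
  Bonds formed (products):
    C–C: 1 × 338 = 338
    C–Cl: 1 × 335 = 335
    C–H: 5 × 406 = 2030
    Σ(formed) = 2703 kJ
  ΔH_II = 2667 − 2703 = −36 kJ
ΔH_I − ΔH_II = −260 kJ, so reaction I has the more negative ΔH; |ΔH_I − ΔH_II| = 260 kJ.

Reaction I, by 260 kJ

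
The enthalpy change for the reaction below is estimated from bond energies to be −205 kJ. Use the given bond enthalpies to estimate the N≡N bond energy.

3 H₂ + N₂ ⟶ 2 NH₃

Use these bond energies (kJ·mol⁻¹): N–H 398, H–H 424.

Let D be the N≡N bond energy.
Σ(broken) = 3×424 + 1×D = 1272 + D
Σ(formed) = 6×398 = 2388
ΔH = Σ(broken) − Σ(formed) = (1272 + D) − (2388) = −1116 + D
Setting this equal to −205 kJ gives D = 911 kJ/mol.

D(N≡N) ≈ 911 kJ/mol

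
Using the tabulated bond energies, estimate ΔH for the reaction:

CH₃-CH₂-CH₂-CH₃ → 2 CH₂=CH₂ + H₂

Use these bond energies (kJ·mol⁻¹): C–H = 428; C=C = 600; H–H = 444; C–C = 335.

ΔH ≈ +217 kJ

Bonds broken (reactants):
  C–C: 3 × 335 = 1005
  C–H: 10 × 428 = 4280
  Σ(broken) = 5285 kJ
Bonds formed (products):
  C–H: 8 × 428 = 3424
  C=C: 2 × 600 = 1200
  H–H: 1 × 444 = 444
  Σ(formed) = 5068 kJ
ΔH = Σ(broken) − Σ(formed) = 5285 − 5068 = +217 kJ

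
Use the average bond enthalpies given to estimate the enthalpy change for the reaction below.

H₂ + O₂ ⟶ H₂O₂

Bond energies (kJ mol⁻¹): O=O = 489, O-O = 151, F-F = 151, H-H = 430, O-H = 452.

ΔH ≈ −136 kJ

Bonds broken (reactants):
  H-H: 1 × 430 = 430
  O=O: 1 × 489 = 489
  Σ(broken) = 919 kJ
Bonds formed (products):
  O-H: 2 × 452 = 904
  O-O: 1 × 151 = 151
  Σ(formed) = 1055 kJ
ΔH = Σ(broken) − Σ(formed) = 919 − 1055 = −136 kJ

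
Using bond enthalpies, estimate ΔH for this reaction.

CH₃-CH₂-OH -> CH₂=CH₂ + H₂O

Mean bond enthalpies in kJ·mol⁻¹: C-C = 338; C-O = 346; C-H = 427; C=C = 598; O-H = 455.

Bonds broken (reactants):
  C-C: 1 × 338 = 338
  C-H: 5 × 427 = 2135
  C-O: 1 × 346 = 346
  O-H: 1 × 455 = 455
  Σ(broken) = 3274 kJ
Bonds formed (products):
  C-H: 4 × 427 = 1708
  C=C: 1 × 598 = 598
  O-H: 2 × 455 = 910
  Σ(formed) = 3216 kJ
ΔH = Σ(broken) − Σ(formed) = 3274 − 3216 = +58 kJ

ΔH ≈ +58 kJ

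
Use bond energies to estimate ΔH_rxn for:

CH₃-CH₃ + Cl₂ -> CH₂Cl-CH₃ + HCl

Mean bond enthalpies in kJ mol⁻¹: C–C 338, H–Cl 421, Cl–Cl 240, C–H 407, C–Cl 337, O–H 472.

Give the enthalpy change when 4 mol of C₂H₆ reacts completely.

ΔH = −444 kJ

Bonds broken (reactants):
  C–C: 1 × 338 = 338
  C–H: 6 × 407 = 2442
  Cl–Cl: 1 × 240 = 240
  Σ(broken) = 3020 kJ
Bonds formed (products):
  C–C: 1 × 338 = 338
  C–Cl: 1 × 337 = 337
  C–H: 5 × 407 = 2035
  H–Cl: 1 × 421 = 421
  Σ(formed) = 3131 kJ
ΔH = Σ(broken) − Σ(formed) = 3020 − 3131 = −111 kJ
For 4× the reaction as written: 4 × (−111) = −444 kJ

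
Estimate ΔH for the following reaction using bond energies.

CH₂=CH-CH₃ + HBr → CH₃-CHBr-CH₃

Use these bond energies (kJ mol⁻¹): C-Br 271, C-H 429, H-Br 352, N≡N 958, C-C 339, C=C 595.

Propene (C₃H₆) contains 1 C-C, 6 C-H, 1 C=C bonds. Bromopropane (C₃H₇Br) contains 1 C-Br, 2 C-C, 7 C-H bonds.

Bonds broken (reactants):
  C-C: 1 × 339 = 339
  C-H: 6 × 429 = 2574
  C=C: 1 × 595 = 595
  H-Br: 1 × 352 = 352
  Σ(broken) = 3860 kJ
Bonds formed (products):
  C-Br: 1 × 271 = 271
  C-C: 2 × 339 = 678
  C-H: 7 × 429 = 3003
  Σ(formed) = 3952 kJ
ΔH = Σ(broken) − Σ(formed) = 3860 − 3952 = −92 kJ

ΔH ≈ −92 kJ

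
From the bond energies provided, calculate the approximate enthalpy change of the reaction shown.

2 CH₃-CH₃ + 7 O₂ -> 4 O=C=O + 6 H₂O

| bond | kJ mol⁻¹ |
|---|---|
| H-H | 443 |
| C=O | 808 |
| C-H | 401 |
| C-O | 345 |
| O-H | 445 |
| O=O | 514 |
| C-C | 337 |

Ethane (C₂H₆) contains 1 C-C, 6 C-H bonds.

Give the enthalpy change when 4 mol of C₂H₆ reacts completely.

ΔH = −5440 kJ

Bonds broken (reactants):
  C-C: 2 × 337 = 674
  C-H: 12 × 401 = 4812
  O=O: 7 × 514 = 3598
  Σ(broken) = 9084 kJ
Bonds formed (products):
  C=O: 8 × 808 = 6464
  O-H: 12 × 445 = 5340
  Σ(formed) = 11804 kJ
ΔH = Σ(broken) − Σ(formed) = 9084 − 11804 = −2720 kJ
For 2× the reaction as written: 2 × (−2720) = −5440 kJ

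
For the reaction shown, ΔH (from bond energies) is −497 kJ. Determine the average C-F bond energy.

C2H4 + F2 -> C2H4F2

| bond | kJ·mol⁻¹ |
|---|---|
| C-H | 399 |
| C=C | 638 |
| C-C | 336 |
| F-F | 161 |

Let D be the C-F bond energy.
Σ(broken) = 4×399 + 1×638 + 1×161 = 2395
Σ(formed) = 1×336 + 2×D + 4×399 = 1932 + 2D
ΔH = Σ(broken) − Σ(formed) = (2395) − (1932 + 2D) = +463 − 2D
Setting this equal to −497 kJ gives 2D = 960, so D = 480 kJ/mol.

D(C-F) ≈ 480 kJ/mol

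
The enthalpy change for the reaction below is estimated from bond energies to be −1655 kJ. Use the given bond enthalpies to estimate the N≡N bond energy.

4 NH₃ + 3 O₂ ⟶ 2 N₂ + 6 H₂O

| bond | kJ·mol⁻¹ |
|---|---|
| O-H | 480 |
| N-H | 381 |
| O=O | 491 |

Let D be the N≡N bond energy.
Σ(broken) = 12×381 + 3×491 = 6045
Σ(formed) = 2×D + 12×480 = 5760 + 2D
ΔH = Σ(broken) − Σ(formed) = (6045) − (5760 + 2D) = +285 − 2D
Setting this equal to −1655 kJ gives 2D = 1940, so D = 970 kJ/mol.

D(N≡N) ≈ 970 kJ/mol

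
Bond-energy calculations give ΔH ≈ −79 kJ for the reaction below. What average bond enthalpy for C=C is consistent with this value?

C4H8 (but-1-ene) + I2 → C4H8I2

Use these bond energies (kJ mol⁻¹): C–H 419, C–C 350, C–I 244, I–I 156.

Let D be the C=C bond energy.
Σ(broken) = 2×350 + 8×419 + 1×D + 1×156 = 4208 + D
Σ(formed) = 3×350 + 8×419 + 2×244 = 4890
ΔH = Σ(broken) − Σ(formed) = (4208 + D) − (4890) = −682 + D
Setting this equal to −79 kJ gives D = 603 kJ/mol.

D(C=C) ≈ 603 kJ/mol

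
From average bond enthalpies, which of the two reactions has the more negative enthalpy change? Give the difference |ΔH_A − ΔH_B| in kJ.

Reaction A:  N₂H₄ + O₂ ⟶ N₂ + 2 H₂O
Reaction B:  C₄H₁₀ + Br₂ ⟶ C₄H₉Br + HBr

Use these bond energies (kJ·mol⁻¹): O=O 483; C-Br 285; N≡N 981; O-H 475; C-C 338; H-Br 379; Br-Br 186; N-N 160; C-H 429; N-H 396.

Reaction A:
  Bonds broken (reactants):
    N-H: 4 × 396 = 1584
    N-N: 1 × 160 = 160
    O=O: 1 × 483 = 483
    Σ(broken) = 2227 kJ
  Bonds formed (products):
    N≡N: 1 × 981 = 981
    O-H: 4 × 475 = 1900
    Σ(formed) = 2881 kJ
  ΔH_A = 2227 − 2881 = −654 kJ
Reaction B:
  Bonds broken (reactants):
    Br-Br: 1 × 186 = 186
    C-C: 3 × 338 = 1014
    C-H: 10 × 429 = 4290
    Σ(broken) = 5490 kJ
  Bonds formed (products):
    C-Br: 1 × 285 = 285
    C-C: 3 × 338 = 1014
    C-H: 9 × 429 = 3861
    H-Br: 1 × 379 = 379
    Σ(formed) = 5539 kJ
  ΔH_B = 5490 − 5539 = −49 kJ
ΔH_A − ΔH_B = −605 kJ, so reaction A has the more negative ΔH; |ΔH_A − ΔH_B| = 605 kJ.

Reaction A, by 605 kJ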